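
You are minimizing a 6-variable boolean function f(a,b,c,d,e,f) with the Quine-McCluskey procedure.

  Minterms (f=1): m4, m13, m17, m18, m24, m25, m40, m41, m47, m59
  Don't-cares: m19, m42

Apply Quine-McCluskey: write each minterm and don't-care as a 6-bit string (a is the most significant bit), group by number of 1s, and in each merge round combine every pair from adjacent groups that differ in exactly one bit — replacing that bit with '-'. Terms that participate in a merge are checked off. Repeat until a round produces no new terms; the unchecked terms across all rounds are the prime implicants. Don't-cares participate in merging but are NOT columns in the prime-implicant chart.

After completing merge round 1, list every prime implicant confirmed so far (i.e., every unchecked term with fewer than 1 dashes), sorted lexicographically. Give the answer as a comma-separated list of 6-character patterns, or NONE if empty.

Round 0: 000100 001101 010001✓ 010010✓ 010011✓ 011000✓ 011001✓ 101000✓ 101001✓ 101010✓ 101111 111011
Round 1: 01-001 0100-1 01001- 01100- 1010-0 10100-
PIs = {000100, 001101, 01-001, 0100-1, 01001-, 01100-, 1010-0, 10100-, 101111, 111011}

000100, 001101, 101111, 111011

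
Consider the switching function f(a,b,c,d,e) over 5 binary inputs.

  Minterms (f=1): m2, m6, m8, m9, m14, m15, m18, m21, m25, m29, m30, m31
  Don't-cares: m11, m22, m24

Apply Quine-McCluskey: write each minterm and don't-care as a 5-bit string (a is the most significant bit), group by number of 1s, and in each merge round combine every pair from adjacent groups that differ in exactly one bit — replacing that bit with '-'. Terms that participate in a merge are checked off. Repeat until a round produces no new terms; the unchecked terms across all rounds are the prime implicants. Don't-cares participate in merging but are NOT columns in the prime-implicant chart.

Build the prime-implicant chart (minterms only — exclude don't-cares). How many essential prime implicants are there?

3

size-2^0 implicants → 00010(✓)  00110(✓)  01000(✓)  01001(✓)  01011(✓)  01110(✓)  01111(✓)  10010(✓)  10101(✓)  10110(✓)  11000(✓)  11001(✓)  11101(✓)  11110(✓)  11111(✓)
size-2^1 implicants → -0010(✓)  -0110(✓)  -1000(✓)  -1001(✓)  -1110(✓)  -1111(✓)  0-110(✓)  00-10(✓)  01-11  010-1  0100-(✓)  0111-(✓)  1-101  1-110(✓)  10-10(✓)  11-01  1100-(✓)  111-1  1111-(✓)
size-2^2 implicants → --110  -0-10  -100-  -111-
Unchecked terms (primes): --110, -0-10, -100-, -111-, 01-11, 010-1, 1-101, 11-01, 111-1
Minterm coverage:
  m2 ⊆ -0-10 [E]
  m6 ⊆ --110,-0-10
  m8 ⊆ -100- [E]
  m9 ⊆ -100-,010-1
  m14 ⊆ --110,-111-
  m15 ⊆ -111-,01-11
  m18 ⊆ -0-10 [E]
  m21 ⊆ 1-101 [E]
  m25 ⊆ -100-,11-01
  m29 ⊆ 1-101,11-01,111-1
  m30 ⊆ --110,-111-
  m31 ⊆ -111-,111-1
E = {-0-10, -100-, 1-101}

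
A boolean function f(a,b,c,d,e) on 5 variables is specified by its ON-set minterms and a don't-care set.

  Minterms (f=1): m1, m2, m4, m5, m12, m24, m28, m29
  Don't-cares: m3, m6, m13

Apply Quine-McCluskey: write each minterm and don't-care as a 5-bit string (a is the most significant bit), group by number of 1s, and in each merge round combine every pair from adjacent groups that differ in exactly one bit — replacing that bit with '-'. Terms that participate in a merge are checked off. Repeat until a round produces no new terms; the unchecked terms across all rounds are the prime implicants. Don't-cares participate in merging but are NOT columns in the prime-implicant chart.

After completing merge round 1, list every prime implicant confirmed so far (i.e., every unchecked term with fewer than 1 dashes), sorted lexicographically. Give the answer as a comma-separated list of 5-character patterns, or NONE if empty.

size-2^0 implicants → 00001(✓)  00010(✓)  00011(✓)  00100(✓)  00101(✓)  00110(✓)  01100(✓)  01101(✓)  11000(✓)  11100(✓)  11101(✓)
size-2^1 implicants → -1100(✓)  -1101(✓)  0-100(✓)  0-101(✓)  00-01  00-10  000-1  0001-  001-0  0010-(✓)  0110-(✓)  11-00  1110-(✓)
size-2^2 implicants → -110-  0-10-
Unchecked terms (primes): -110-, 0-10-, 00-01, 00-10, 000-1, 0001-, 001-0, 11-00

NONE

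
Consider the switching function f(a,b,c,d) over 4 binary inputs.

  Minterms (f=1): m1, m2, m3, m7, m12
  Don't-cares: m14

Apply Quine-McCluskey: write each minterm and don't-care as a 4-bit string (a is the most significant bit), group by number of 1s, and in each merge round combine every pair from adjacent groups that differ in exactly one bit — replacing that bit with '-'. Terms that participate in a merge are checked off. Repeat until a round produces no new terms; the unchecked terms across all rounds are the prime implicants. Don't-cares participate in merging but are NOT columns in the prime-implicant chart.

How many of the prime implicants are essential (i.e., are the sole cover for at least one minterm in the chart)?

size-2^0 implicants → 0001(✓)  0010(✓)  0011(✓)  0111(✓)  1100(✓)  1110(✓)
size-2^1 implicants → 0-11  00-1  001-  11-0
Unchecked terms (primes): 0-11, 00-1, 001-, 11-0
Minterm coverage:
  m1 ⊆ 00-1 [E]
  m2 ⊆ 001- [E]
  m3 ⊆ 0-11,00-1,001-
  m7 ⊆ 0-11 [E]
  m12 ⊆ 11-0 [E]
E = {0-11, 00-1, 001-, 11-0}

4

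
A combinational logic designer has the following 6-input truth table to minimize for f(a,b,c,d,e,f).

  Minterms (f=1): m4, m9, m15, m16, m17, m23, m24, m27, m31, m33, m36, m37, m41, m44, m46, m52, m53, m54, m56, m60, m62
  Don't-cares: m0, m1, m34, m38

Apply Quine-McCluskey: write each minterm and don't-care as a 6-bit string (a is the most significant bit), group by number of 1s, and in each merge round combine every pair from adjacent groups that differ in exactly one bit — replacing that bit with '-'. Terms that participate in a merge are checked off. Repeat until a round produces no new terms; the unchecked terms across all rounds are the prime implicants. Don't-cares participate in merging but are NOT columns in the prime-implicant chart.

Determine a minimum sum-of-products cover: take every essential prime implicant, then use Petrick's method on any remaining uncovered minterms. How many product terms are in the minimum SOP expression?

9

[col 0] 000000*, 000001*, 000100*, 001001*, 001111*, 010000*, 010001*, 010111*, 011000*, 011011*, 011111*, 100001*, 100010*, 100100*, 100101*, 100110*, 101001*, 101100*, 101110*, 110100*, 110101*, 110110*, 111000*, 111100*, 111110*
[col 1] -00001*, -00100, -01001*, -11000, 0-0000*, 0-0001*, 0-1111, 00-001*, 000-00, 00000-*, 01-000, 01-111, 01000-*, 011-11, 1-0100*, 1-0101*, 1-0110*, 1-1100*, 1-1110*, 10-001*, 10-100*, 10-110*, 100-01, 100-10, 1001-0*, 10010-*, 1011-0*, 11-100*, 11-110*, 1101-0*, 11010-*, 111-00, 1111-0*
[col 2] -0-001, 0-000-, 1--100*, 1--110*, 1-01-0*, 1-010-, 1-11-0*, 10-1-0*, 11-1-0*
[col 3] 1--1-0
Prime implicants: -0-001, -00100, -11000, 0-000-, 0-1111, 000-00, 01-000, 01-111, 011-11, 1--1-0, 1-010-, 100-01, 100-10, 111-00
PI chart (minterm → PIs covering it):
  4 | -00100,000-00
  9 | -0-001  (sole → essential)
  15 | 0-1111  (sole → essential)
  16 | 0-000-,01-000
  17 | 0-000-  (sole → essential)
  23 | 01-111  (sole → essential)
  24 | -11000,01-000
  27 | 011-11  (sole → essential)
  31 | 0-1111,01-111,011-11
  33 | -0-001,100-01
  36 | -00100,1--1-0,1-010-
  37 | 1-010-,100-01
  41 | -0-001  (sole → essential)
  44 | 1--1-0  (sole → essential)
  46 | 1--1-0  (sole → essential)
  52 | 1--1-0,1-010-
  53 | 1-010-  (sole → essential)
  54 | 1--1-0  (sole → essential)
  56 | -11000,111-00
  60 | 1--1-0,111-00
  62 | 1--1-0  (sole → essential)
Essential prime implicants: -0-001, 0-000-, 0-1111, 01-111, 011-11, 1--1-0, 1-010-
Petrick residual → -00100, -11000
Minimum SOP uses 9 PIs: b'd'e'f + b'c'de'f' + bcd'e'f' + a'c'd'e' + a'cdef + a'bdef + a'bcef + adf' + ac'de'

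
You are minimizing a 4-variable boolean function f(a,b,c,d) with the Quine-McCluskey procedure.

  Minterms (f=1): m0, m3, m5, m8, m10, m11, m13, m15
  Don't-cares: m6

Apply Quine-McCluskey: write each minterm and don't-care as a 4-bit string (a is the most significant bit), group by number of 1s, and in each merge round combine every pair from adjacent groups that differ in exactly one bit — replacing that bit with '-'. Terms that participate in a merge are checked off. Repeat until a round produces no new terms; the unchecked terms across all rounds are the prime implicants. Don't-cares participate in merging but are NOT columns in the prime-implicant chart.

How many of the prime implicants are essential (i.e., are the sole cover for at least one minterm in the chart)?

Round 0: 0000✓ 0011✓ 0101✓ 0110 1000✓ 1010✓ 1011✓ 1101✓ 1111✓
Round 1: -000 -011 -101 1-11 10-0 101- 11-1
PIs = {-000, -011, -101, 0110, 1-11, 10-0, 101-, 11-1}
Coverage chart:
  m0: -000 ←essential
  m3: -011 ←essential
  m5: -101 ←essential
  m8: -000,10-0
  m10: 10-0,101-
  m11: -011,1-11,101-
  m13: -101,11-1
  m15: 1-11,11-1
Essential: -000, -011, -101

3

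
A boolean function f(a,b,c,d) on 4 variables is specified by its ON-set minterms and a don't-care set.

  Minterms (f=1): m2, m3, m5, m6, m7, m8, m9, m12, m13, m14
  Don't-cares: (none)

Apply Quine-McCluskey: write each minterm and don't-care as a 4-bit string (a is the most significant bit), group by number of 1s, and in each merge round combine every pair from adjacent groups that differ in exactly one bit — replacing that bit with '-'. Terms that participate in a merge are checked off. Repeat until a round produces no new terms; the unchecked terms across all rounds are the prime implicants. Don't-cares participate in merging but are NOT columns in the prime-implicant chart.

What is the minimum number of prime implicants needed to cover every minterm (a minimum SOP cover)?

4

size-2^0 implicants → 0010(✓)  0011(✓)  0101(✓)  0110(✓)  0111(✓)  1000(✓)  1001(✓)  1100(✓)  1101(✓)  1110(✓)
size-2^1 implicants → -101  -110  0-10(✓)  0-11(✓)  001-(✓)  01-1  011-(✓)  1-00(✓)  1-01(✓)  100-(✓)  11-0  110-(✓)
size-2^2 implicants → 0-1-  1-0-
Unchecked terms (primes): -101, -110, 0-1-, 01-1, 1-0-, 11-0
Minterm coverage:
  m2 ⊆ 0-1- [E]
  m3 ⊆ 0-1- [E]
  m5 ⊆ -101,01-1
  m6 ⊆ -110,0-1-
  m7 ⊆ 0-1-,01-1
  m8 ⊆ 1-0- [E]
  m9 ⊆ 1-0- [E]
  m12 ⊆ 1-0-,11-0
  m13 ⊆ -101,1-0-
  m14 ⊆ -110,11-0
E = {0-1-, 1-0-}
Petrick residual → -101, -110
Cover = bc'd + bcd' + a'c + ac'  |cover|=4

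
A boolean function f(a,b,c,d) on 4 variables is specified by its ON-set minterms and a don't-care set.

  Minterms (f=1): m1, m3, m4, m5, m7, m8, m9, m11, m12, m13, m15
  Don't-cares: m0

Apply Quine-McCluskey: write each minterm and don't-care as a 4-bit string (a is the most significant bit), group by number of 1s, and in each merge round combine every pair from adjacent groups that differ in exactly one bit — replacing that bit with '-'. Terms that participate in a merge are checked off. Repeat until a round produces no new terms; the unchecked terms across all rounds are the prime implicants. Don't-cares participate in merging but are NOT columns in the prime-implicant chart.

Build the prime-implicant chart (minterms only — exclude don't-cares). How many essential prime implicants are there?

2

[col 0] 0000*, 0001*, 0011*, 0100*, 0101*, 0111*, 1000*, 1001*, 1011*, 1100*, 1101*, 1111*
[col 1] -000*, -001*, -011*, -100*, -101*, -111*, 0-00*, 0-01*, 0-11*, 00-1*, 000-*, 01-1*, 010-*, 1-00*, 1-01*, 1-11*, 10-1*, 100-*, 11-1*, 110-*
[col 2] --00*, --01*, --11*, -0-1*, -00-*, -1-1*, -10-*, 0--1*, 0-0-*, 1--1*, 1-0-*
[col 3] ---1, --0-
Prime implicants: ---1, --0-
PI chart (minterm → PIs covering it):
  1 | ---1,--0-
  3 | ---1  (sole → essential)
  4 | --0-  (sole → essential)
  5 | ---1,--0-
  7 | ---1  (sole → essential)
  8 | --0-  (sole → essential)
  9 | ---1,--0-
  11 | ---1  (sole → essential)
  12 | --0-  (sole → essential)
  13 | ---1,--0-
  15 | ---1  (sole → essential)
Essential prime implicants: ---1, --0-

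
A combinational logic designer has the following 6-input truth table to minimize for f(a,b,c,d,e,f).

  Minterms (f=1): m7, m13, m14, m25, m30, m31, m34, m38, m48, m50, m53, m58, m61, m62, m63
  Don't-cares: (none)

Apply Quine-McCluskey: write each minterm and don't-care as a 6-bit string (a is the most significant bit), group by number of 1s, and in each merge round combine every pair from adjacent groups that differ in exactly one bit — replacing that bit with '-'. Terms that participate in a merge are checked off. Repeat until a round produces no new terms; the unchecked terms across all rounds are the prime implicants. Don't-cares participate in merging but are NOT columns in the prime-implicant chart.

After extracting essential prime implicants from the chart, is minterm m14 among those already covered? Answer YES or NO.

YES

Round 0: 000111 001101 001110✓ 011001 011110✓ 011111✓ 100010✓ 100110✓ 110000✓ 110010✓ 110101✓ 111010✓ 111101✓ 111110✓ 111111✓
Round 1: -11110✓ -11111✓ 0-1110 01111-✓ 1-0010 100-10 11-010 11-101 1100-0 111-10 1111-1 11111-✓
Round 2: -1111-
PIs = {-1111-, 0-1110, 000111, 001101, 011001, 1-0010, 100-10, 11-010, 11-101, 1100-0, 111-10, 1111-1}
Coverage chart:
  m7: 000111 ←essential
  m13: 001101 ←essential
  m14: 0-1110 ←essential
  m25: 011001 ←essential
  m30: -1111-,0-1110
  m31: -1111- ←essential
  m34: 1-0010,100-10
  m38: 100-10 ←essential
  m48: 1100-0 ←essential
  m50: 1-0010,11-010,1100-0
  m53: 11-101 ←essential
  m58: 11-010,111-10
  m61: 11-101,1111-1
  m62: -1111-,111-10
  m63: -1111-,1111-1
Essential: -1111-, 0-1110, 000111, 001101, 011001, 100-10, 11-101, 1100-0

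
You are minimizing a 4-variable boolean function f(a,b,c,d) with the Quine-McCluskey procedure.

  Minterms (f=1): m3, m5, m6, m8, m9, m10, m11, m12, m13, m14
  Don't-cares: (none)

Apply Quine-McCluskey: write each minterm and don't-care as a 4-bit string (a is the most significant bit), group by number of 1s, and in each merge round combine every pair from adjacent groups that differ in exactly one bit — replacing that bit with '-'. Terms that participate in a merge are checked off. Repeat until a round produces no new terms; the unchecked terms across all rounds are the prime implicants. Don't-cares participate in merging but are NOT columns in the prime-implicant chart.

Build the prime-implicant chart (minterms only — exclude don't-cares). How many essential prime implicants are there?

size-2^0 implicants → 0011(✓)  0101(✓)  0110(✓)  1000(✓)  1001(✓)  1010(✓)  1011(✓)  1100(✓)  1101(✓)  1110(✓)
size-2^1 implicants → -011  -101  -110  1-00(✓)  1-01(✓)  1-10(✓)  10-0(✓)  10-1(✓)  100-(✓)  101-(✓)  11-0(✓)  110-(✓)
size-2^2 implicants → 1--0  1-0-  10--
Unchecked terms (primes): -011, -101, -110, 1--0, 1-0-, 10--
Minterm coverage:
  m3 ⊆ -011 [E]
  m5 ⊆ -101 [E]
  m6 ⊆ -110 [E]
  m8 ⊆ 1--0,1-0-,10--
  m9 ⊆ 1-0-,10--
  m10 ⊆ 1--0,10--
  m11 ⊆ -011,10--
  m12 ⊆ 1--0,1-0-
  m13 ⊆ -101,1-0-
  m14 ⊆ -110,1--0
E = {-011, -101, -110}

3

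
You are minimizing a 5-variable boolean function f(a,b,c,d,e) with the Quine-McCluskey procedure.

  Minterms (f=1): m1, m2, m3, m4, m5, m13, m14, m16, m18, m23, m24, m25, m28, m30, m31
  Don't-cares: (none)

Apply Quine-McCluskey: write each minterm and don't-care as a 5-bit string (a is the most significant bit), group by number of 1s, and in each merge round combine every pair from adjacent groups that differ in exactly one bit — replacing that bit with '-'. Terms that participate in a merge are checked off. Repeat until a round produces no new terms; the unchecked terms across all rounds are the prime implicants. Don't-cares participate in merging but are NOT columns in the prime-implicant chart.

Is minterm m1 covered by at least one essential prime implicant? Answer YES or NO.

NO

Round 0: 00001✓ 00010✓ 00011✓ 00100✓ 00101✓ 01101✓ 01110✓ 10000✓ 10010✓ 10111✓ 11000✓ 11001✓ 11100✓ 11110✓ 11111✓
Round 1: -0010 -1110 0-101 00-01 000-1 0001- 0010- 1-000 1-111 100-0 11-00 1100- 111-0 1111-
PIs = {-0010, -1110, 0-101, 00-01, 000-1, 0001-, 0010-, 1-000, 1-111, 100-0, 11-00, 1100-, 111-0, 1111-}
Coverage chart:
  m1: 00-01,000-1
  m2: -0010,0001-
  m3: 000-1,0001-
  m4: 0010- ←essential
  m5: 0-101,00-01,0010-
  m13: 0-101 ←essential
  m14: -1110 ←essential
  m16: 1-000,100-0
  m18: -0010,100-0
  m23: 1-111 ←essential
  m24: 1-000,11-00,1100-
  m25: 1100- ←essential
  m28: 11-00,111-0
  m30: -1110,111-0,1111-
  m31: 1-111,1111-
Essential: -1110, 0-101, 0010-, 1-111, 1100-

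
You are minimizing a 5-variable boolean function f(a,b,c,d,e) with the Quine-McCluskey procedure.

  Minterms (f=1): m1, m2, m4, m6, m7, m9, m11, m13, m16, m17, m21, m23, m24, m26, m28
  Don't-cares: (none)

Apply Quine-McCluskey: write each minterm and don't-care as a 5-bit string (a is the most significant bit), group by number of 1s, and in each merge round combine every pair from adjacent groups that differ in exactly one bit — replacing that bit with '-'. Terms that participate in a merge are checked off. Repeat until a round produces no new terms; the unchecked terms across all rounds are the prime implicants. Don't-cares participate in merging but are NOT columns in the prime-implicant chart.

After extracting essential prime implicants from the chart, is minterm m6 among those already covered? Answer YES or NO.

YES

Round 0: 00001✓ 00010✓ 00100✓ 00110✓ 00111✓ 01001✓ 01011✓ 01101✓ 10000✓ 10001✓ 10101✓ 10111✓ 11000✓ 11010✓ 11100✓
Round 1: -0001 -0111 0-001 00-10 001-0 0011- 01-01 010-1 1-000 10-01 1000- 101-1 11-00 110-0
PIs = {-0001, -0111, 0-001, 00-10, 001-0, 0011-, 01-01, 010-1, 1-000, 10-01, 1000-, 101-1, 11-00, 110-0}
Coverage chart:
  m1: -0001,0-001
  m2: 00-10 ←essential
  m4: 001-0 ←essential
  m6: 00-10,001-0,0011-
  m7: -0111,0011-
  m9: 0-001,01-01,010-1
  m11: 010-1 ←essential
  m13: 01-01 ←essential
  m16: 1-000,1000-
  m17: -0001,10-01,1000-
  m21: 10-01,101-1
  m23: -0111,101-1
  m24: 1-000,11-00,110-0
  m26: 110-0 ←essential
  m28: 11-00 ←essential
Essential: 00-10, 001-0, 01-01, 010-1, 11-00, 110-0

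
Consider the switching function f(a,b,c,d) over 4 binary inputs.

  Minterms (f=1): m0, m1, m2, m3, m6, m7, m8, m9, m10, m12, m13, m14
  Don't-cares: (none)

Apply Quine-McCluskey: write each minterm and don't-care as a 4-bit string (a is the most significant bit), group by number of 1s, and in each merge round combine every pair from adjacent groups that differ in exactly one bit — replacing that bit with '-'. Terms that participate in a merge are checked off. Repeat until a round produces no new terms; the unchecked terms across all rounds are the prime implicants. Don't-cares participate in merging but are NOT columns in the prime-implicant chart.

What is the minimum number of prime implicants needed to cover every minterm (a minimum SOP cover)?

size-2^0 implicants → 0000(✓)  0001(✓)  0010(✓)  0011(✓)  0110(✓)  0111(✓)  1000(✓)  1001(✓)  1010(✓)  1100(✓)  1101(✓)  1110(✓)
size-2^1 implicants → -000(✓)  -001(✓)  -010(✓)  -110(✓)  0-10(✓)  0-11(✓)  00-0(✓)  00-1(✓)  000-(✓)  001-(✓)  011-(✓)  1-00(✓)  1-01(✓)  1-10(✓)  10-0(✓)  100-(✓)  11-0(✓)  110-(✓)
size-2^2 implicants → --10  -0-0  -00-  0-1-  00--  1--0  1-0-
Unchecked terms (primes): --10, -0-0, -00-, 0-1-, 00--, 1--0, 1-0-
Minterm coverage:
  m0 ⊆ -0-0,-00-,00--
  m1 ⊆ -00-,00--
  m2 ⊆ --10,-0-0,0-1-,00--
  m3 ⊆ 0-1-,00--
  m6 ⊆ --10,0-1-
  m7 ⊆ 0-1- [E]
  m8 ⊆ -0-0,-00-,1--0,1-0-
  m9 ⊆ -00-,1-0-
  m10 ⊆ --10,-0-0,1--0
  m12 ⊆ 1--0,1-0-
  m13 ⊆ 1-0- [E]
  m14 ⊆ --10,1--0
E = {0-1-, 1-0-}
Petrick residual → --10, -00-
Cover = cd' + b'c' + a'c + ac'  |cover|=4

4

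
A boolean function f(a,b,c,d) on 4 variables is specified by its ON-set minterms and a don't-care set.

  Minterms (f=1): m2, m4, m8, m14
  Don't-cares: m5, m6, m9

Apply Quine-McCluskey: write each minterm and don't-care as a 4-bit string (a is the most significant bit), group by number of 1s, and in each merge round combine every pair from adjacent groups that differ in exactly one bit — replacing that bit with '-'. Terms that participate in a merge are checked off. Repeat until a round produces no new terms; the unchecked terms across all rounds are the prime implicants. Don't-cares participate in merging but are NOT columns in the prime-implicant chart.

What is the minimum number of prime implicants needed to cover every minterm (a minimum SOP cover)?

4

size-2^0 implicants → 0010(✓)  0100(✓)  0101(✓)  0110(✓)  1000(✓)  1001(✓)  1110(✓)
size-2^1 implicants → -110  0-10  01-0  010-  100-
Unchecked terms (primes): -110, 0-10, 01-0, 010-, 100-
Minterm coverage:
  m2 ⊆ 0-10 [E]
  m4 ⊆ 01-0,010-
  m8 ⊆ 100- [E]
  m14 ⊆ -110 [E]
E = {-110, 0-10, 100-}
Petrick residual → 01-0
Cover = bcd' + a'cd' + a'bd' + ab'c'  |cover|=4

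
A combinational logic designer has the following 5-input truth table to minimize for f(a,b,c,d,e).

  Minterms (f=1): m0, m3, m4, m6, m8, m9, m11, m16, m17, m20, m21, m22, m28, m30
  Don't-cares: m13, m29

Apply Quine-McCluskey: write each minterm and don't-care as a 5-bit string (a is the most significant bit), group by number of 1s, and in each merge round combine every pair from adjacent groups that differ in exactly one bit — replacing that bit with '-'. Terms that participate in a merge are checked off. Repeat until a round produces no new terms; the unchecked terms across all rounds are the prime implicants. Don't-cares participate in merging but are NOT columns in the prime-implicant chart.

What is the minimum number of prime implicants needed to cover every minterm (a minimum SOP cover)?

6

[col 0] 00000*, 00011*, 00100*, 00110*, 01000*, 01001*, 01011*, 01101*, 10000*, 10001*, 10100*, 10101*, 10110*, 11100*, 11101*, 11110*
[col 1] -0000*, -0100*, -0110*, -1101, 0-000, 0-011, 00-00*, 001-0*, 01-01, 010-1, 0100-, 1-100*, 1-101*, 1-110*, 10-00*, 10-01*, 1000-*, 101-0*, 1010-*, 111-0*, 1110-*
[col 2] -0-00, -01-0, 1-1-0, 1-10-, 10-0-
Prime implicants: -0-00, -01-0, -1101, 0-000, 0-011, 01-01, 010-1, 0100-, 1-1-0, 1-10-, 10-0-
PI chart (minterm → PIs covering it):
  0 | -0-00,0-000
  3 | 0-011  (sole → essential)
  4 | -0-00,-01-0
  6 | -01-0  (sole → essential)
  8 | 0-000,0100-
  9 | 01-01,010-1,0100-
  11 | 0-011,010-1
  16 | -0-00,10-0-
  17 | 10-0-  (sole → essential)
  20 | -0-00,-01-0,1-1-0,1-10-,10-0-
  21 | 1-10-,10-0-
  22 | -01-0,1-1-0
  28 | 1-1-0,1-10-
  30 | 1-1-0  (sole → essential)
Essential prime implicants: -01-0, 0-011, 1-1-0, 10-0-
Petrick residual → -0-00, 0100-
Minimum SOP uses 6 PIs: b'd'e' + b'ce' + a'c'de + a'bc'd' + ace' + ab'd'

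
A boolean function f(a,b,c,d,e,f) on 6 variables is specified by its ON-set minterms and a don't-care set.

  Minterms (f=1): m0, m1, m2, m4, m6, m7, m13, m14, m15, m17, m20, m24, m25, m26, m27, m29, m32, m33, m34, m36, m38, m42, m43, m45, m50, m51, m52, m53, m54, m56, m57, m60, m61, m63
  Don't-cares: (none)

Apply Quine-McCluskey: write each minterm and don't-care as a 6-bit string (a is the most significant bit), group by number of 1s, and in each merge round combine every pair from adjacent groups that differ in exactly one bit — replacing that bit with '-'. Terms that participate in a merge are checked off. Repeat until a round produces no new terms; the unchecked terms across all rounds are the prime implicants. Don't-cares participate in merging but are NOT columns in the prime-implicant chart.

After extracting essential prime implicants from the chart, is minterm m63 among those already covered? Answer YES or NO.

YES

size-2^0 implicants → 000000(✓)  000001(✓)  000010(✓)  000100(✓)  000110(✓)  000111(✓)  001101(✓)  001110(✓)  001111(✓)  010001(✓)  010100(✓)  011000(✓)  011001(✓)  011010(✓)  011011(✓)  011101(✓)  100000(✓)  100001(✓)  100010(✓)  100100(✓)  100110(✓)  101010(✓)  101011(✓)  101101(✓)  110010(✓)  110011(✓)  110100(✓)  110101(✓)  110110(✓)  111000(✓)  111001(✓)  111100(✓)  111101(✓)  111111(✓)
size-2^1 implicants → -00000(✓)  -00001(✓)  -00010(✓)  -00100(✓)  -00110(✓)  -01101(✓)  -10100(✓)  -11000(✓)  -11001(✓)  -11101(✓)  0-0001  0-0100(✓)  0-1101(✓)  00-110(✓)  00-111(✓)  000-00(✓)  000-10(✓)  0000-0(✓)  00000-(✓)  0001-0(✓)  00011-(✓)  0011-1  00111-(✓)  01-001  011-01(✓)  0110-0(✓)  0110-1(✓)  01100-(✓)  01101-(✓)  1-0010(✓)  1-0100(✓)  1-0110(✓)  1-1101(✓)  10-010  100-00(✓)  100-10(✓)  1000-0(✓)  10000-(✓)  1001-0(✓)  10101-  11-100(✓)  11-101(✓)  110-10(✓)  11001-  1101-0(✓)  11010-(✓)  111-00(✓)  111-01(✓)  11100-(✓)  1111-1  11110-(✓)
size-2^2 implicants → --0100  --1101  -00-00(✓)  -00-10(✓)  -000-0(✓)  -0000-  -001-0(✓)  -11-01  -1100-  00-11-  000--0(✓)  0110--  1-0-10  1-01-0  100--0(✓)  11-10-  111-0-
size-2^3 implicants → -00--0
Unchecked terms (primes): --0100, --1101, -00--0, -0000-, -11-01, -1100-, 0-0001, 00-11-, 0011-1, 01-001, 0110--, 1-0-10, 1-01-0, 10-010, 10101-, 11-10-, 11001-, 111-0-, 1111-1
Minterm coverage:
  m0 ⊆ -00--0,-0000-
  m1 ⊆ -0000-,0-0001
  m2 ⊆ -00--0 [E]
  m4 ⊆ --0100,-00--0
  m6 ⊆ -00--0,00-11-
  m7 ⊆ 00-11- [E]
  m13 ⊆ --1101,0011-1
  m14 ⊆ 00-11- [E]
  m15 ⊆ 00-11-,0011-1
  m17 ⊆ 0-0001,01-001
  m20 ⊆ --0100 [E]
  m24 ⊆ -1100-,0110--
  m25 ⊆ -11-01,-1100-,01-001,0110--
  m26 ⊆ 0110-- [E]
  m27 ⊆ 0110-- [E]
  m29 ⊆ --1101,-11-01
  m32 ⊆ -00--0,-0000-
  m33 ⊆ -0000- [E]
  m34 ⊆ -00--0,1-0-10,10-010
  m36 ⊆ --0100,-00--0,1-01-0
  m38 ⊆ -00--0,1-0-10,1-01-0
  m42 ⊆ 10-010,10101-
  m43 ⊆ 10101- [E]
  m45 ⊆ --1101 [E]
  m50 ⊆ 1-0-10,11001-
  m51 ⊆ 11001- [E]
  m52 ⊆ --0100,1-01-0,11-10-
  m53 ⊆ 11-10- [E]
  m54 ⊆ 1-0-10,1-01-0
  m56 ⊆ -1100-,111-0-
  m57 ⊆ -11-01,-1100-,111-0-
  m60 ⊆ 11-10-,111-0-
  m61 ⊆ --1101,-11-01,11-10-,111-0-,1111-1
  m63 ⊆ 1111-1 [E]
E = {--0100, --1101, -00--0, -0000-, 00-11-, 0110--, 10101-, 11-10-, 11001-, 1111-1}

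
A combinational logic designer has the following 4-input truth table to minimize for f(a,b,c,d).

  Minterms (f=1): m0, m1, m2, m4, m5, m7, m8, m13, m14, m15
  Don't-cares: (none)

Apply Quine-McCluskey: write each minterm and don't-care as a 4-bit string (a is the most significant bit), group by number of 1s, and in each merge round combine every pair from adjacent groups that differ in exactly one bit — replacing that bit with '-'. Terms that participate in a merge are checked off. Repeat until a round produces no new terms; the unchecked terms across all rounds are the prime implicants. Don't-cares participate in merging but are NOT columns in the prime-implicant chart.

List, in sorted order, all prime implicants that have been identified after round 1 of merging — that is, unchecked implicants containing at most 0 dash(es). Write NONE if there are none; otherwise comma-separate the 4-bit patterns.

Round 0: 0000✓ 0001✓ 0010✓ 0100✓ 0101✓ 0111✓ 1000✓ 1101✓ 1110✓ 1111✓
Round 1: -000 -101✓ -111✓ 0-00✓ 0-01✓ 00-0 000-✓ 01-1✓ 010-✓ 11-1✓ 111-
Round 2: -1-1 0-0-
PIs = {-000, -1-1, 0-0-, 00-0, 111-}

NONE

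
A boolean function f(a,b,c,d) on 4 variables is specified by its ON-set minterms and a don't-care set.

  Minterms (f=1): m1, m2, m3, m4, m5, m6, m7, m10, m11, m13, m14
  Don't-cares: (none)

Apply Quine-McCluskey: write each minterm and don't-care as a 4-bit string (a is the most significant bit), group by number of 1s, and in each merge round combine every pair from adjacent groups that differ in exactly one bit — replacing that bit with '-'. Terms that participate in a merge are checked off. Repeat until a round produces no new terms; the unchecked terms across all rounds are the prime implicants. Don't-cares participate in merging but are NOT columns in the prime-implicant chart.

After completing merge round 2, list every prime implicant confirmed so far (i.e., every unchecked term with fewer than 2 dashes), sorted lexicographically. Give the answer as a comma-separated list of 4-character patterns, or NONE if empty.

[col 0] 0001*, 0010*, 0011*, 0100*, 0101*, 0110*, 0111*, 1010*, 1011*, 1101*, 1110*
[col 1] -010*, -011*, -101, -110*, 0-01*, 0-10*, 0-11*, 00-1*, 001-*, 01-0*, 01-1*, 010-*, 011-*, 1-10*, 101-*
[col 2] --10, -01-, 0--1, 0-1-, 01--
Prime implicants: --10, -01-, -101, 0--1, 0-1-, 01--

-101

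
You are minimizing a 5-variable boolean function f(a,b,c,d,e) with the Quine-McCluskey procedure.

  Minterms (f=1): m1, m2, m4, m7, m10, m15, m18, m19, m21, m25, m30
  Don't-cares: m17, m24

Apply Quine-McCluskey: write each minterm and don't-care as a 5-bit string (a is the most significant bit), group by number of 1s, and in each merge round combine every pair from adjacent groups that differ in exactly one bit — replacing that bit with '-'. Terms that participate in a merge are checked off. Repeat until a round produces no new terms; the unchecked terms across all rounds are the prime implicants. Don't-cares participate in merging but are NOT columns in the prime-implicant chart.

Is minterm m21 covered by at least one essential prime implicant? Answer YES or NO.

YES

size-2^0 implicants → 00001(✓)  00010(✓)  00100  00111(✓)  01010(✓)  01111(✓)  10001(✓)  10010(✓)  10011(✓)  10101(✓)  11000(✓)  11001(✓)  11110
size-2^1 implicants → -0001  -0010  0-010  0-111  1-001  10-01  100-1  1001-  1100-
Unchecked terms (primes): -0001, -0010, 0-010, 0-111, 00100, 1-001, 10-01, 100-1, 1001-, 1100-, 11110
Minterm coverage:
  m1 ⊆ -0001 [E]
  m2 ⊆ -0010,0-010
  m4 ⊆ 00100 [E]
  m7 ⊆ 0-111 [E]
  m10 ⊆ 0-010 [E]
  m15 ⊆ 0-111 [E]
  m18 ⊆ -0010,1001-
  m19 ⊆ 100-1,1001-
  m21 ⊆ 10-01 [E]
  m25 ⊆ 1-001,1100-
  m30 ⊆ 11110 [E]
E = {-0001, 0-010, 0-111, 00100, 10-01, 11110}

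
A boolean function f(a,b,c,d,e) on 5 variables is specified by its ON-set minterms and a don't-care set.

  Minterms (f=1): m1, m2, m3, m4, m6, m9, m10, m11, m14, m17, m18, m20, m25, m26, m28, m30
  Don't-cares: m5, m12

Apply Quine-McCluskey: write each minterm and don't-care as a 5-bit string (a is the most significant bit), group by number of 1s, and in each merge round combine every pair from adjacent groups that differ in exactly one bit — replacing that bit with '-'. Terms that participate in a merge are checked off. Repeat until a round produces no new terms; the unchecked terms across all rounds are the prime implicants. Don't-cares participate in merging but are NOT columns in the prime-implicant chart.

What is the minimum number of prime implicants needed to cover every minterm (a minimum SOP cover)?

[col 0] 00001*, 00010*, 00011*, 00100*, 00101*, 00110*, 01001*, 01010*, 01011*, 01100*, 01110*, 10001*, 10010*, 10100*, 11001*, 11010*, 11100*, 11110*
[col 1] -0001*, -0010*, -0100*, -1001*, -1010*, -1100*, -1110*, 0-001*, 0-010*, 0-011*, 0-100*, 0-110*, 00-01, 00-10*, 000-1*, 0001-*, 001-0*, 0010-, 01-10*, 010-1*, 0101-*, 011-0*, 1-001*, 1-010*, 1-100*, 11-10*, 111-0*
[col 2] --001, --010, --100, -1-10, -11-0, 0--10, 0-0-1, 0-01-, 0-1-0
Prime implicants: --001, --010, --100, -1-10, -11-0, 0--10, 0-0-1, 0-01-, 0-1-0, 00-01, 0010-
PI chart (minterm → PIs covering it):
  1 | --001,0-0-1,00-01
  2 | --010,0--10,0-01-
  3 | 0-0-1,0-01-
  4 | --100,0-1-0,0010-
  6 | 0--10,0-1-0
  9 | --001,0-0-1
  10 | --010,-1-10,0--10,0-01-
  11 | 0-0-1,0-01-
  14 | -1-10,-11-0,0--10,0-1-0
  17 | --001  (sole → essential)
  18 | --010  (sole → essential)
  20 | --100  (sole → essential)
  25 | --001  (sole → essential)
  26 | --010,-1-10
  28 | --100,-11-0
  30 | -1-10,-11-0
Essential prime implicants: --001, --010, --100
Petrick residual → -1-10, 0--10, 0-0-1
Minimum SOP uses 6 PIs: c'd'e + c'de' + cd'e' + bde' + a'de' + a'c'e

6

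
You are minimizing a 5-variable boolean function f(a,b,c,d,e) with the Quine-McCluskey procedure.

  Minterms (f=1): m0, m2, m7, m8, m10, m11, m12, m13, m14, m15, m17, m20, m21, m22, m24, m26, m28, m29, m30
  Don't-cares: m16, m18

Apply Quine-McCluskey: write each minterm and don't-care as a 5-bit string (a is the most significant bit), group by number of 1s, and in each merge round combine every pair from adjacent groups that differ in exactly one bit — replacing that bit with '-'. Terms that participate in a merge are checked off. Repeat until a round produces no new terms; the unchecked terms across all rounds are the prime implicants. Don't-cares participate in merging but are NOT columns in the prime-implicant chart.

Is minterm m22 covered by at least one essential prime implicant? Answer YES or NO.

size-2^0 implicants → 00000(✓)  00010(✓)  00111(✓)  01000(✓)  01010(✓)  01011(✓)  01100(✓)  01101(✓)  01110(✓)  01111(✓)  10000(✓)  10001(✓)  10010(✓)  10100(✓)  10101(✓)  10110(✓)  11000(✓)  11010(✓)  11100(✓)  11101(✓)  11110(✓)
size-2^1 implicants → -0000(✓)  -0010(✓)  -1000(✓)  -1010(✓)  -1100(✓)  -1101(✓)  -1110(✓)  0-000(✓)  0-010(✓)  0-111  000-0(✓)  01-00(✓)  01-10(✓)  01-11(✓)  010-0(✓)  0101-(✓)  011-0(✓)  011-1(✓)  0110-(✓)  0111-(✓)  1-000(✓)  1-010(✓)  1-100(✓)  1-101(✓)  1-110(✓)  10-00(✓)  10-01(✓)  10-10(✓)  100-0(✓)  1000-(✓)  101-0(✓)  1010-(✓)  11-00(✓)  11-10(✓)  110-0(✓)  111-0(✓)  1110-(✓)
size-2^2 implicants → --000(✓)  --010(✓)  -00-0(✓)  -1-00(✓)  -1-10(✓)  -10-0(✓)  -11-0(✓)  -110-  0-0-0(✓)  01--0(✓)  01-1-  011--  1--00(✓)  1--10(✓)  1-0-0(✓)  1-1-0(✓)  1-10-  10--0(✓)  10-0-  11--0(✓)
size-2^3 implicants → --0-0  -1--0  1---0
Unchecked terms (primes): --0-0, -1--0, -110-, 0-111, 01-1-, 011--, 1---0, 1-10-, 10-0-
Minterm coverage:
  m0 ⊆ --0-0 [E]
  m2 ⊆ --0-0 [E]
  m7 ⊆ 0-111 [E]
  m8 ⊆ --0-0,-1--0
  m10 ⊆ --0-0,-1--0,01-1-
  m11 ⊆ 01-1- [E]
  m12 ⊆ -1--0,-110-,011--
  m13 ⊆ -110-,011--
  m14 ⊆ -1--0,01-1-,011--
  m15 ⊆ 0-111,01-1-,011--
  m17 ⊆ 10-0- [E]
  m20 ⊆ 1---0,1-10-,10-0-
  m21 ⊆ 1-10-,10-0-
  m22 ⊆ 1---0 [E]
  m24 ⊆ --0-0,-1--0,1---0
  m26 ⊆ --0-0,-1--0,1---0
  m28 ⊆ -1--0,-110-,1---0,1-10-
  m29 ⊆ -110-,1-10-
  m30 ⊆ -1--0,1---0
E = {--0-0, 0-111, 01-1-, 1---0, 10-0-}

YES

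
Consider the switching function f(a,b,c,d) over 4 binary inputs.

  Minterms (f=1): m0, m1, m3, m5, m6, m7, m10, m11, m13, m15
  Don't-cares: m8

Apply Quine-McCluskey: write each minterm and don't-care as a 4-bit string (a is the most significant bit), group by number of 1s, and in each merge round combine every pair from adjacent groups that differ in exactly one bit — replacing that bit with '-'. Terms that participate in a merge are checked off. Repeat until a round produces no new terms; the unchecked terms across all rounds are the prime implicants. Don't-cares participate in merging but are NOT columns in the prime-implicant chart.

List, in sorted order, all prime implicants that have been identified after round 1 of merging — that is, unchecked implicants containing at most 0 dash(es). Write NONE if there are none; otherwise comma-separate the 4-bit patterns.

Round 0: 0000✓ 0001✓ 0011✓ 0101✓ 0110✓ 0111✓ 1000✓ 1010✓ 1011✓ 1101✓ 1111✓
Round 1: -000 -011✓ -101✓ -111✓ 0-01✓ 0-11✓ 00-1✓ 000- 01-1✓ 011- 1-11✓ 10-0 101- 11-1✓
Round 2: --11 -1-1 0--1
PIs = {--11, -000, -1-1, 0--1, 000-, 011-, 10-0, 101-}

NONE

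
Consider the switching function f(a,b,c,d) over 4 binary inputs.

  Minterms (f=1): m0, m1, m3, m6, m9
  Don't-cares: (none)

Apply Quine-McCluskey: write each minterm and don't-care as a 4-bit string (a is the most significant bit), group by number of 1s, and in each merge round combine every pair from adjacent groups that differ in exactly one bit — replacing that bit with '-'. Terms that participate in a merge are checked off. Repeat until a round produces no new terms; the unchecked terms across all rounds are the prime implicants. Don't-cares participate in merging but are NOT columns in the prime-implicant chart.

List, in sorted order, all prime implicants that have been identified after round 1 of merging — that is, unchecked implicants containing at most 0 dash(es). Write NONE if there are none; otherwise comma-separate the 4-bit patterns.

0110

[col 0] 0000*, 0001*, 0011*, 0110, 1001*
[col 1] -001, 00-1, 000-
Prime implicants: -001, 00-1, 000-, 0110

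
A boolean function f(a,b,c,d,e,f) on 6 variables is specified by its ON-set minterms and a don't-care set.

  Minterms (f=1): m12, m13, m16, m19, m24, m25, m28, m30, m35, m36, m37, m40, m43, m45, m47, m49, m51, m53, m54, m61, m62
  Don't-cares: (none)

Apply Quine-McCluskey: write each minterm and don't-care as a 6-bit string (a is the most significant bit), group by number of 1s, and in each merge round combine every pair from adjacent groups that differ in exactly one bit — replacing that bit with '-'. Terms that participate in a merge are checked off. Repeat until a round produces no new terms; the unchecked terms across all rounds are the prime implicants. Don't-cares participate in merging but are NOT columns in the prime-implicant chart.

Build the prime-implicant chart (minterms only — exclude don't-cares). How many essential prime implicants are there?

size-2^0 implicants → 001100(✓)  001101(✓)  010000(✓)  010011(✓)  011000(✓)  011001(✓)  011100(✓)  011110(✓)  100011(✓)  100100(✓)  100101(✓)  101000  101011(✓)  101101(✓)  101111(✓)  110001(✓)  110011(✓)  110101(✓)  110110(✓)  111101(✓)  111110(✓)
size-2^1 implicants → -01101  -10011  -11110  0-1100  00110-  01-000  011-00  01100-  0111-0  1-0011  1-0101(✓)  1-1101(✓)  10-011  10-101(✓)  10010-  101-11  1011-1  11-101(✓)  11-110  110-01  1100-1
size-2^2 implicants → 1--101
Unchecked terms (primes): -01101, -10011, -11110, 0-1100, 00110-, 01-000, 011-00, 01100-, 0111-0, 1--101, 1-0011, 10-011, 10010-, 101-11, 101000, 1011-1, 11-110, 110-01, 1100-1
Minterm coverage:
  m12 ⊆ 0-1100,00110-
  m13 ⊆ -01101,00110-
  m16 ⊆ 01-000 [E]
  m19 ⊆ -10011 [E]
  m24 ⊆ 01-000,011-00,01100-
  m25 ⊆ 01100- [E]
  m28 ⊆ 0-1100,011-00,0111-0
  m30 ⊆ -11110,0111-0
  m35 ⊆ 1-0011,10-011
  m36 ⊆ 10010- [E]
  m37 ⊆ 1--101,10010-
  m40 ⊆ 101000 [E]
  m43 ⊆ 10-011,101-11
  m45 ⊆ -01101,1--101,1011-1
  m47 ⊆ 101-11,1011-1
  m49 ⊆ 110-01,1100-1
  m51 ⊆ -10011,1-0011,1100-1
  m53 ⊆ 1--101,110-01
  m54 ⊆ 11-110 [E]
  m61 ⊆ 1--101 [E]
  m62 ⊆ -11110,11-110
E = {-10011, 01-000, 01100-, 1--101, 10010-, 101000, 11-110}

7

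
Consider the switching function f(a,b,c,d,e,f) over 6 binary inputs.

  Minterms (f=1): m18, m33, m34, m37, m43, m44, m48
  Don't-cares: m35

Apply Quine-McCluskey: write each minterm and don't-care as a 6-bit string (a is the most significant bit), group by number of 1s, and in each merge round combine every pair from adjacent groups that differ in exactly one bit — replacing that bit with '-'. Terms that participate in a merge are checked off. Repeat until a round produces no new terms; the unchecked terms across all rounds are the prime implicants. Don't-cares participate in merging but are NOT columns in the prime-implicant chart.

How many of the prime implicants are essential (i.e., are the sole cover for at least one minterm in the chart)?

Round 0: 010010 100001✓ 100010✓ 100011✓ 100101✓ 101011✓ 101100 110000
Round 1: 10-011 100-01 1000-1 10001-
PIs = {010010, 10-011, 100-01, 1000-1, 10001-, 101100, 110000}
Coverage chart:
  m18: 010010 ←essential
  m33: 100-01,1000-1
  m34: 10001- ←essential
  m37: 100-01 ←essential
  m43: 10-011 ←essential
  m44: 101100 ←essential
  m48: 110000 ←essential
Essential: 010010, 10-011, 100-01, 10001-, 101100, 110000

6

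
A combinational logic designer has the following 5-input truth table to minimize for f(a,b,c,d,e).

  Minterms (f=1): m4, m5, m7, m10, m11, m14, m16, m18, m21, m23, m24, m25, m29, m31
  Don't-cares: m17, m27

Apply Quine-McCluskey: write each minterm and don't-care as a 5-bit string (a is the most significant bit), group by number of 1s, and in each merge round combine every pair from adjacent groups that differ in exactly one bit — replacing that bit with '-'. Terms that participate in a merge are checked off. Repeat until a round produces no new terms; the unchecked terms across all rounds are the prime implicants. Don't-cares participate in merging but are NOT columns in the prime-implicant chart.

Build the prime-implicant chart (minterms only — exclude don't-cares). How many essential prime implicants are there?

5

size-2^0 implicants → 00100(✓)  00101(✓)  00111(✓)  01010(✓)  01011(✓)  01110(✓)  10000(✓)  10001(✓)  10010(✓)  10101(✓)  10111(✓)  11000(✓)  11001(✓)  11011(✓)  11101(✓)  11111(✓)
size-2^1 implicants → -0101(✓)  -0111(✓)  -1011  001-1(✓)  0010-  01-10  0101-  1-000(✓)  1-001(✓)  1-101(✓)  1-111(✓)  10-01(✓)  100-0  1000-(✓)  101-1(✓)  11-01(✓)  11-11(✓)  110-1(✓)  1100-(✓)  111-1(✓)
size-2^2 implicants → -01-1  1--01  1-00-  1-1-1  11--1
Unchecked terms (primes): -01-1, -1011, 0010-, 01-10, 0101-, 1--01, 1-00-, 1-1-1, 100-0, 11--1
Minterm coverage:
  m4 ⊆ 0010- [E]
  m5 ⊆ -01-1,0010-
  m7 ⊆ -01-1 [E]
  m10 ⊆ 01-10,0101-
  m11 ⊆ -1011,0101-
  m14 ⊆ 01-10 [E]
  m16 ⊆ 1-00-,100-0
  m18 ⊆ 100-0 [E]
  m21 ⊆ -01-1,1--01,1-1-1
  m23 ⊆ -01-1,1-1-1
  m24 ⊆ 1-00- [E]
  m25 ⊆ 1--01,1-00-,11--1
  m29 ⊆ 1--01,1-1-1,11--1
  m31 ⊆ 1-1-1,11--1
E = {-01-1, 0010-, 01-10, 1-00-, 100-0}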